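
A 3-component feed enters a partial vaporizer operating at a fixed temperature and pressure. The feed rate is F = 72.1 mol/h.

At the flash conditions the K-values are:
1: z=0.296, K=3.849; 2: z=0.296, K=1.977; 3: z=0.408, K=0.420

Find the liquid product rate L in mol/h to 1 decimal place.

Material balance + equilibrium reduce to Σ zᵢ(Kᵢ−1)/(1+V/F(Kᵢ−1)) = 0.
Feasibility: ΣzᵢKᵢ = 1.896, Σzᵢ/Kᵢ = 1.198 — both > 1, two phases present.
Newton–Raphson from V/F = 0.5:
  V/F = 0.500: g = 0.2088, g' = -0.809 → V/F = 0.758
  V/F = 0.758: g = 0.0105, g' = -0.771 → V/F = 0.772
Converged at V/F = 0.772.
Then V = V/F·F = 0.7719·72.1 = 55.7 mol/h and L = F − V = 16.4 mol/h.

L = 16.4 mol/h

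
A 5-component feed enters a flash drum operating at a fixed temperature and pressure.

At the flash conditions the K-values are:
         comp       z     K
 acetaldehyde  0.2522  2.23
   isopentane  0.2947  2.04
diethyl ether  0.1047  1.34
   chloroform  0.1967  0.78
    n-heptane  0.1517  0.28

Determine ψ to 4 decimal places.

ψ = 0.8598

Newton–Raphson from ψ = 0.5:
  ψ = 0.5000: g = 0.20486, g' = -0.4971 → ψ = 0.9121
  ψ = 0.9121: g = -0.04165, g' = -0.8580 → ψ = 0.8635
  ψ = 0.8635: g = -0.00277, g' = -0.7496 → ψ = 0.8599
  ψ = 0.8599: g = -0.00001, g' = -0.7427 → ψ = 0.8598
Converged at ψ = 0.8598.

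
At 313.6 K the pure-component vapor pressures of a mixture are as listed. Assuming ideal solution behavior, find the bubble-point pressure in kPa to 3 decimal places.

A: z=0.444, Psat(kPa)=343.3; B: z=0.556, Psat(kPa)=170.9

Pbub = 247.446 kPa

At the bubble point ψ → 0, so ΣzᵢKᵢ = 1 with Kᵢ = Pᵢˢᵃᵗ/P ⇒ P = ΣzᵢPᵢˢᵃᵗ.
P = 0.444·343.3 + 0.556·170.9 = 247.446 kPa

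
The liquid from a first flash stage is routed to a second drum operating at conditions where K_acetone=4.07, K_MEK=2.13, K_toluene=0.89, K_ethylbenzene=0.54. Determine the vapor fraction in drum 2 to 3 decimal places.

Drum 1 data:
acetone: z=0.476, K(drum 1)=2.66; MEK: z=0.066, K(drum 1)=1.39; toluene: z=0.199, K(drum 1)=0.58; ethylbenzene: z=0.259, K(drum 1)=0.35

Drum 1:
Rachford–Rice: g(ψ₁) = Σ zᵢ(Kᵢ−1)/(1+ψ₁(Kᵢ−1)) = 0.
g(0) = ΣzᵢKᵢ − 1 = 0.564 and g(1) = 1 − Σzᵢ/Kᵢ = -0.310, so a root lies in (0, 1).
Newton–Raphson from ψ₁ = 0.5:
  ψ₁ = 0.500: g = 0.0981, g' = -0.695 → ψ₁ = 0.641
  ψ₁ = 0.641: g = 0.0003, g' = -0.702 → ψ₁ = 0.642
Converged at ψ₁ = 0.642.
Drum-1 compositions:
  acetone: x = 0.230, y = 0.613
  MEK: x = 0.053, y = 0.073
  toluene: x = 0.272, y = 0.158
  ethylbenzene: x = 0.444, y = 0.156
Drum-2 feed = drum-1 liquid: z₂ = (0.2305, 0.0528, 0.2724, 0.4443).
Drum 2:
Material balance + equilibrium reduce to Σ zᵢ(Kᵢ−1)/(1+ψ₂(Kᵢ−1)) = 0.
Check two-phase: ΣzᵢKᵢ = 1.533 > 1 and Σzᵢ/Kᵢ = 1.210 > 1, so g(0) = 0.533 > 0 and g(1) = -0.210 < 0.
Newton–Raphson from ψ₂ = 0.63:
  ψ₂ = 0.630: g = -0.0440, g' = -0.466 → ψ₂ = 0.536
  ψ₂ = 0.536: g = 0.0017, g' = -0.506 → ψ₂ = 0.539
Converged at ψ₂ = 0.539.
  acetone: x = 0.087, y = 0.353
  MEK: x = 0.033, y = 0.070
  toluene: x = 0.290, y = 0.258
  ethylbenzene: x = 0.591, y = 0.319

V/F (drum 2) = 0.539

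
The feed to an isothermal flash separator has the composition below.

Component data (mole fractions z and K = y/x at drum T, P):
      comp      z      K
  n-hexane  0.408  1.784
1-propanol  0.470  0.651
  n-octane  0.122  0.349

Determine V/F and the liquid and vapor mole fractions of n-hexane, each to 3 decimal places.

Newton iteration, V/F⁰ = 0.5:
  V/F = 0.500: g = -0.0867, g' = -0.327 → V/F = 0.235
  V/F = 0.235: g = -0.0024, g' = -0.319 → V/F = 0.228
Converged at V/F = 0.228.
Compositions from xᵢ = zᵢ/(1+V/F(Kᵢ−1)), yᵢ = Kᵢxᵢ:
  n-hexane: x = 0.346, y = 0.618
  1-propanol: x = 0.511, y = 0.332
  n-octane: x = 0.143, y = 0.050

V/F = 0.228, x_n-hexane = 0.346, y_n-hexane = 0.618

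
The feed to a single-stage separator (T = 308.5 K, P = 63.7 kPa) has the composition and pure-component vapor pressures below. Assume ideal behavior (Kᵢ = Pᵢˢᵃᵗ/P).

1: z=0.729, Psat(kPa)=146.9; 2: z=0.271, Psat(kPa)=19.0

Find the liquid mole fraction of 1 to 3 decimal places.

Raoult's law: Kᵢ = Pᵢˢᵃᵗ/P = Pᵢˢᵃᵗ/63.7.
  K_1 = 146.9/63.7 = 2.30612, K_2 = 19.0/63.7 = 0.29827
Newton–Raphson from ψ = 0.5:
  ψ = 0.500: g = 0.2830, g' = -0.772 → ψ = 0.867
  ψ = 0.867: g = -0.0388, g' = -1.143 → ψ = 0.833
  ψ = 0.833: g = -0.0015, g' = -1.058 → ψ = 0.831
Converged at ψ = 0.831.
Compositions from xᵢ = zᵢ/(1+ψ(Kᵢ−1)), yᵢ = Kᵢxᵢ:
  1: x = 0.349, y = 0.806
  2: x = 0.651, y = 0.194

x_1 = 0.349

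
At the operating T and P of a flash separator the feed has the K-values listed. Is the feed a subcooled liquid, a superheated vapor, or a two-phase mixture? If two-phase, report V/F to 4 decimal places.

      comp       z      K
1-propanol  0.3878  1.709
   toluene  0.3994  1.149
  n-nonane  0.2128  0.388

ΣzᵢKᵢ = 1.2042; Σzᵢ/Kᵢ = 1.1230.
Both exceed 1, so a two-phase solution exists.
Material balance + equilibrium reduce to Σ zᵢ(Kᵢ−1)/(1+ψ(Kᵢ−1)) = 0.
Newton iteration, ψ⁰ = 0.7:
  ψ = 0.7000: g = 0.00980, g' = -0.3383 → ψ = 0.7290
  ψ = 0.7290: g = -0.00019, g' = -0.3518 → ψ = 0.7284
Converged at ψ = 0.7284.

two-phase, V/F = 0.7284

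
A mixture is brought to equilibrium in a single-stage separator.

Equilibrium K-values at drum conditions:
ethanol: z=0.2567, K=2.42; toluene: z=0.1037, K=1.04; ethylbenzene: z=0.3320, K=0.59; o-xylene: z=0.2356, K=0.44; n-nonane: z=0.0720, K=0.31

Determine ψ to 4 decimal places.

Rachford–Rice: g(ψ) = Σ zᵢ(Kᵢ−1)/(1+ψ(Kᵢ−1)) = 0.
Check two-phase: ΣzᵢKᵢ = 1.0509 > 1 and Σzᵢ/Kᵢ = 1.5362 > 1, so g(0) = 0.0509 > 0 and g(1) = -0.5362 < 0.
Newton–Raphson from ψ = 0.5:
  ψ = 0.5000: g = -0.21308, g' = -0.4879 → ψ = 0.0633
  ψ = 0.0633: g = 0.01012, g' = -0.6117 → ψ = 0.0798
  ψ = 0.0798: g = 0.00013, g' = -0.5967 → ψ = 0.0800
Converged at ψ = 0.0800.

ψ = 0.0800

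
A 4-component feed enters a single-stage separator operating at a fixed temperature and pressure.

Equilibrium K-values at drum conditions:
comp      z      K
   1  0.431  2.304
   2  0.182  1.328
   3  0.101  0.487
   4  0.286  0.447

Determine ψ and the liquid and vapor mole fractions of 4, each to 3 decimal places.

Newton iteration, ψ⁰ = 0.5:
  ψ = 0.500: g = 0.1032, g' = -0.498 → ψ = 0.707
Converged at ψ = 0.707.
Compositions from xᵢ = zᵢ/(1+ψ(Kᵢ−1)), yᵢ = Kᵢxᵢ:
  1: x = 0.224, y = 0.517
  2: x = 0.148, y = 0.196
  3: x = 0.158, y = 0.077
  4: x = 0.470, y = 0.210

ψ = 0.707, x_4 = 0.470, y_4 = 0.210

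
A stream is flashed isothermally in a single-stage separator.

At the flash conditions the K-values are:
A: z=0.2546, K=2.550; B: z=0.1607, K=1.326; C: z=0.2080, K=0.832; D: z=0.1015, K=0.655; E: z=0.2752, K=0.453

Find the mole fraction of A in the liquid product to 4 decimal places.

x_A = 0.1503

Let ψ = V/F and solve Σ zᵢ(Kᵢ−1)/(1+ψ(Kᵢ−1)) = 0.
Feasibility: ΣzᵢKᵢ = 1.2265, Σzᵢ/Kᵢ = 1.2335 — both > 1, two phases present.
Newton–Raphson from ψ = 0.5:
  ψ = 0.5000: g = -0.02030, g' = -0.3874 → ψ = 0.4476
  ψ = 0.4476: g = 0.00016, g' = -0.3944 → ψ = 0.4480
Converged at ψ = 0.4480.
Compositions from xᵢ = zᵢ/(1+ψ(Kᵢ−1)), yᵢ = Kᵢxᵢ:
  A: x = 0.1503, y = 0.3832
  B: x = 0.1402, y = 0.1859
  C: x = 0.2249, y = 0.1871
  D: x = 0.1201, y = 0.0786
  E: x = 0.3645, y = 0.1651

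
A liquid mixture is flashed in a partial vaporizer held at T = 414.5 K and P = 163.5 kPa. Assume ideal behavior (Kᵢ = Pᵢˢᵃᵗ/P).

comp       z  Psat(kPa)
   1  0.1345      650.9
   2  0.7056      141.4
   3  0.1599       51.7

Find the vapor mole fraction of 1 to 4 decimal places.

y_1 = 0.3077

Raoult's law: Kᵢ = Pᵢˢᵃᵗ/P = Pᵢˢᵃᵗ/163.5.
  K_1 = 650.9/163.5 = 3.981040, K_2 = 141.4/163.5 = 0.864832, K_3 = 51.7/163.5 = 0.316208
Iterate (Newton) starting at V/F = 0.51:
  V/F = 0.5100: g = -0.11124, g' = -0.3793 → V/F = 0.2167
  V/F = 0.2167: g = 0.01696, g' = -0.5578 → V/F = 0.2471
  V/F = 0.2471: g = 0.00062, g' = -0.5183 → V/F = 0.2483
Converged at V/F = 0.2483.
Compositions from xᵢ = zᵢ/(1+V/F(Kᵢ−1)), yᵢ = Kᵢxᵢ:
  1: x = 0.0773, y = 0.3077
  2: x = 0.7301, y = 0.6314
  3: x = 0.1926, y = 0.0609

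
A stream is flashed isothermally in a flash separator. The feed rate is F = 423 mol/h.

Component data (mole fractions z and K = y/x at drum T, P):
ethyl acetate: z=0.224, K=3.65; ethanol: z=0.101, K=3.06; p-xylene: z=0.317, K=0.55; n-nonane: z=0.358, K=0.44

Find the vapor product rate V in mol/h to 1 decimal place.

V = 153.3 mol/h

Let β = V/F and solve Σ zᵢ(Kᵢ−1)/(1+β(Kᵢ−1)) = 0.
g(0) = ΣzᵢKᵢ − 1 = 0.459 and g(1) = 1 − Σzᵢ/Kᵢ = -0.484, so a root lies in (0, 1).
Newton–Raphson from β = 0.58:
  β = 0.580: g = -0.1612, g' = -0.697 → β = 0.349
  β = 0.349: g = 0.0112, g' = -0.834 → β = 0.362
Converged at β = 0.362.
Then V = β·F = 0.3623·423 = 153.3 mol/h and L = F − V = 269.7 mol/h.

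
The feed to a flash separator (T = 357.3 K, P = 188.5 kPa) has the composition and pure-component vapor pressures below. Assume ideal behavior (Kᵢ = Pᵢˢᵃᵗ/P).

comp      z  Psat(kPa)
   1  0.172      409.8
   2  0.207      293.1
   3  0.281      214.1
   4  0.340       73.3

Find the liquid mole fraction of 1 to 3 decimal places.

x_1 = 0.119

Raoult's law: Kᵢ = Pᵢˢᵃᵗ/P = Pᵢˢᵃᵗ/188.5.
  K_1 = 409.8/188.5 = 2.17401, K_2 = 293.1/188.5 = 1.55491, K_3 = 214.1/188.5 = 1.13581, K_4 = 73.3/188.5 = 0.38886
Newton–Raphson from ψ = 0.68:
  ψ = 0.680: g = -0.1249, g' = -0.483 → ψ = 0.421
  ψ = 0.421: g = -0.0156, g' = -0.383 → ψ = 0.381
  ψ = 0.381: g = -0.0001, g' = -0.377 → ψ = 0.380
Converged at ψ = 0.380.
Compositions from xᵢ = zᵢ/(1+ψ(Kᵢ−1)), yᵢ = Kᵢxᵢ:
  1: x = 0.119, y = 0.258
  2: x = 0.171, y = 0.266
  3: x = 0.267, y = 0.303
  4: x = 0.443, y = 0.172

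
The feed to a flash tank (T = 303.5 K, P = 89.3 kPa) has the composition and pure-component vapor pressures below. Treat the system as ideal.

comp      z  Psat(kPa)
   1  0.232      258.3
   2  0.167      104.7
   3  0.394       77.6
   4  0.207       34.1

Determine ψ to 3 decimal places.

ψ = 0.530

Raoult's law: Kᵢ = Pᵢˢᵃᵗ/P = Pᵢˢᵃᵗ/89.3.
  K_1 = 258.3/89.3 = 2.89250, K_2 = 104.7/89.3 = 1.17245, K_3 = 77.6/89.3 = 0.86898, K_4 = 34.1/89.3 = 0.38186
Rachford–Rice: g(ψ) = Σ zᵢ(Kᵢ−1)/(1+ψ(Kᵢ−1)) = 0.
Feasibility: ΣzᵢKᵢ = 1.288, Σzᵢ/Kᵢ = 1.218 — both > 1, two phases present.
Newton iteration, ψ⁰ = 0.5:
  ψ = 0.500: g = 0.0117, g' = -0.397 → ψ = 0.529
  ψ = 0.529: g = 0.0000, g' = -0.394 → ψ = 0.530
Converged at ψ = 0.530.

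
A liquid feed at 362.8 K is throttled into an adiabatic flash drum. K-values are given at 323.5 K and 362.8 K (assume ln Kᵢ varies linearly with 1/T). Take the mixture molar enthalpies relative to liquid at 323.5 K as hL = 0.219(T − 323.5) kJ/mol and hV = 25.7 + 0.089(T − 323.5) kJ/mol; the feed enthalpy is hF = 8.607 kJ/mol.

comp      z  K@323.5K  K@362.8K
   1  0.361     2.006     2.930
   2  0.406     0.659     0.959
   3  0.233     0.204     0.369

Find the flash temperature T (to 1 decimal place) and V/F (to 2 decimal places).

Adiabatic flash: solve Rachford–Rice at each trial T, then check hF = ψ·hV(T) + (1−ψ)·hL(T).
  T = 323.5 K: K = (2.006, 0.659, 0.204), RR gives ψ = 0.072, H_out = 1.849 kJ/mol
  T = 362.8 K: K = (2.930, 0.959, 0.369), RR gives ψ = 0.729, H_out = 23.619 kJ/mol
  T = 343.1 K: K = (2.450, 0.803, 0.279), RR gives ψ = 0.415, H_out = 13.898 kJ/mol
  T = 333.3 K: K = (2.223, 0.730, 0.240), RR gives ψ = 0.253, H_out = 8.327 kJ/mol
  T = 338.2 K: K = (2.335, 0.766, 0.259), RR gives ψ = 0.335, H_out = 11.199 kJ/mol
  T = 335.8 K: K = (2.280, 0.748, 0.249), RR gives ψ = 0.296, H_out = 9.817 kJ/mol
  T = 334.6 K: K = (2.253, 0.739, 0.245), RR gives ψ = 0.275, H_out = 9.109 kJ/mol
Linear interpolation between T = 333.3 (H_out = 8.327) and T = 334.6 (H_out = 9.109) on hF = 8.607 gives T ≈ 333.8 K, at which ψ = 0.26.

T = 333.8 K, V/F = 0.26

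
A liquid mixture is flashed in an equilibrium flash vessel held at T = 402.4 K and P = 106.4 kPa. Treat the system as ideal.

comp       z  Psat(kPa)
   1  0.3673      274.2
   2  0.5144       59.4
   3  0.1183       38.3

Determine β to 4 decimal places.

Raoult's law: Kᵢ = Pᵢˢᵃᵗ/P = Pᵢˢᵃᵗ/106.4.
  K_1 = 274.2/106.4 = 2.577068, K_2 = 59.4/106.4 = 0.558271, K_3 = 38.3/106.4 = 0.359962
Newton–Raphson from β = 0.4:
  β = 0.4000: g = -0.02257, g' = -0.5791 → β = 0.3610
  β = 0.3610: g = 0.00030, g' = -0.5950 → β = 0.3615
Converged at β = 0.3615.

β = 0.3615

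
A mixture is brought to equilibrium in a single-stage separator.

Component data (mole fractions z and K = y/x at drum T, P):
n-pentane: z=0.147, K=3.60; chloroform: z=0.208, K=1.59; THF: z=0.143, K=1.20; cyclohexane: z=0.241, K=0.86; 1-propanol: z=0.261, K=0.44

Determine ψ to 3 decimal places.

Newton iteration, ψ⁰ = 0.5:
  ψ = 0.500: g = 0.0477, g' = -0.399 → ψ = 0.619
  ψ = 0.619: g = 0.0010, g' = -0.387 → ψ = 0.622
Converged at ψ = 0.622.

ψ = 0.622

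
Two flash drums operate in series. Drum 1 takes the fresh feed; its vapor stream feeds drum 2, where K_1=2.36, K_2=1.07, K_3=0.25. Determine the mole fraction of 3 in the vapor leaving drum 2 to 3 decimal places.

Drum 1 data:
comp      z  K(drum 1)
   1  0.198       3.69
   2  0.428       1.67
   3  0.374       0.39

y_3 (drum 2) = 0.088

Drum 1:
Iterate (Newton) starting at ψ₁ = 0.38:
  ψ₁ = 0.380: g = 0.1950, g' = -0.708 → ψ₁ = 0.655
  ψ₁ = 0.655: g = 0.0120, g' = -0.667 → ψ₁ = 0.673
Converged at ψ₁ = 0.673.
Drum-1 compositions:
  1: x = 0.070, y = 0.260
  2: x = 0.295, y = 0.493
  3: x = 0.635, y = 0.247
Drum-2 feed = drum-1 vapor: z₂ = (0.2599, 0.4926, 0.2475).
Drum 2:
Iterate (Newton) starting at ψ₂ = 0.64:
  ψ₂ = 0.640: g = -0.1350, g' = -0.654 → ψ₂ = 0.434
  ψ₂ = 0.434: g = -0.0193, g' = -0.498 → ψ₂ = 0.395
  ψ₂ = 0.395: g = -0.0002, g' = -0.487 → ψ₂ = 0.394
Converged at ψ₂ = 0.394.
  1: x = 0.169, y = 0.399
  2: x = 0.479, y = 0.513
  3: x = 0.351, y = 0.088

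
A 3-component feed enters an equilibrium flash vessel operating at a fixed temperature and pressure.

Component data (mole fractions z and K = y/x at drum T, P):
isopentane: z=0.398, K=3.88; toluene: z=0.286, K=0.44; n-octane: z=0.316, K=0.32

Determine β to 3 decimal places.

β = 0.428

Iterate (Newton) starting at β = 0.5:
  β = 0.500: g = -0.0782, g' = -1.063 → β = 0.426
  β = 0.426: g = 0.0015, g' = -1.110 → β = 0.428
Converged at β = 0.428.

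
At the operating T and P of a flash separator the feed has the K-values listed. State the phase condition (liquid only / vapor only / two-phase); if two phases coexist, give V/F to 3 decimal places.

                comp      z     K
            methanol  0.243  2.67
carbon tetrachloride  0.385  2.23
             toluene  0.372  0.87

ΣzᵢKᵢ = 1.831; Σzᵢ/Kᵢ = 0.691.
Since Σzᵢ/Kᵢ < 1 the mixture is above its dew point — single vapor phase.

vapor only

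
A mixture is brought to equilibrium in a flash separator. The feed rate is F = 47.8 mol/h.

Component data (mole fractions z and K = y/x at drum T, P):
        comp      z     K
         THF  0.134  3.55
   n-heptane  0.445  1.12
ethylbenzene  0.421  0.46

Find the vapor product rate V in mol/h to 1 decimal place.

V = 11.7 mol/h

Let β = V/F and solve Σ zᵢ(Kᵢ−1)/(1+β(Kᵢ−1)) = 0.
g(0) = ΣzᵢKᵢ − 1 = 0.168 and g(1) = 1 − Σzᵢ/Kᵢ = -0.350, so a root lies in (0, 1).
Newton–Raphson from β = 0.5:
  β = 0.500: g = -0.1108, g' = -0.404 → β = 0.226
  β = 0.226: g = 0.0099, g' = -0.516 → β = 0.245
Converged at β = 0.245.
Then V = β·F = 0.2454·47.8 = 11.7 mol/h and L = F − V = 36.1 mol/h.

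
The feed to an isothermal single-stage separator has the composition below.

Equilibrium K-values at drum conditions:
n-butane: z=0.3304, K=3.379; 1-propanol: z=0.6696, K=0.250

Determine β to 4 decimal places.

Rachford–Rice: g(β) = Σ zᵢ(Kᵢ−1)/(1+β(Kᵢ−1)) = 0.
g(0) = ΣzᵢKᵢ − 1 = 0.2838 and g(1) = 1 − Σzᵢ/Kᵢ = -1.7762, so a root lies in (0, 1).
Iterate (Newton) starting at β = 0.7:
  β = 0.7000: g = -0.76235, g' = -1.9326 → β = 0.3055
  β = 0.3055: g = -0.19631, g' = -1.2609 → β = 0.1498
  β = 0.1498: g = 0.01367, g' = -1.4943 → β = 0.1590
  β = 0.1590: g = 0.00011, g' = -1.4700 → β = 0.1591
Converged at β = 0.1591.

β = 0.1591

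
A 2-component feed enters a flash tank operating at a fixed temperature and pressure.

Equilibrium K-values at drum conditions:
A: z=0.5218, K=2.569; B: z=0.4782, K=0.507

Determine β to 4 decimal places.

β = 0.7536

Material balance + equilibrium reduce to Σ zᵢ(Kᵢ−1)/(1+β(Kᵢ−1)) = 0.
Check two-phase: ΣzᵢKᵢ = 1.5830 > 1 and Σzᵢ/Kᵢ = 1.1463 > 1, so g(0) = 0.5830 > 0 and g(1) = -0.1463 < 0.
Newton–Raphson from β = 0.44:
  β = 0.4400: g = 0.18328, g' = -0.6391 → β = 0.7268
  β = 0.7268: g = 0.01513, g' = -0.5627 → β = 0.7537
  β = 0.7537: g = -0.00001, g' = -0.5640 → β = 0.7536
Converged at β = 0.7536.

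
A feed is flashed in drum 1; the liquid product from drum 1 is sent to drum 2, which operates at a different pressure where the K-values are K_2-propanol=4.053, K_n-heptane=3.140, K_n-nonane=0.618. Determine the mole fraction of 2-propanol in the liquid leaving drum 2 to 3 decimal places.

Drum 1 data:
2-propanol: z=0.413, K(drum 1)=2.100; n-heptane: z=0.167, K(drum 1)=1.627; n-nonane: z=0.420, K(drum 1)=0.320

x_2-propanol (drum 2) = 0.077

Drum 1:
Newton–Raphson from ψ₁ = 0.5:
  ψ₁ = 0.500: g = -0.0599, g' = -0.692 → ψ₁ = 0.413
  ψ₁ = 0.413: g = -0.0018, g' = -0.653 → ψ₁ = 0.411
Converged at ψ₁ = 0.411.
Drum-1 compositions:
  2-propanol: x = 0.285, y = 0.597
  n-heptane: x = 0.133, y = 0.216
  n-nonane: x = 0.583, y = 0.186
Drum-2 feed = drum-1 liquid: z₂ = (0.2845, 0.1328, 0.5827).
Drum 2:
Newton–Raphson from ψ₂ = 0.43:
  ψ₂ = 0.430: g = 0.2572, g' = -0.782 → ψ₂ = 0.759
  ψ₂ = 0.759: g = 0.0568, g' = -0.498 → ψ₂ = 0.873
  ψ₂ = 0.873: g = 0.0022, g' = -0.463 → ψ₂ = 0.878
Converged at ψ₂ = 0.878.
  2-propanol: x = 0.077, y = 0.313
  n-heptane: x = 0.046, y = 0.145
  n-nonane: x = 0.877, y = 0.542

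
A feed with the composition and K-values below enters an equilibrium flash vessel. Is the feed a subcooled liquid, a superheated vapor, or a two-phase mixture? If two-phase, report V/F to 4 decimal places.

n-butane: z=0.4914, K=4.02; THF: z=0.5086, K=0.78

superheated vapor

ΣzᵢKᵢ = 2.3721; Σzᵢ/Kᵢ = 0.7743.
Since Σzᵢ/Kᵢ < 1 the mixture is above its dew point — single vapor phase.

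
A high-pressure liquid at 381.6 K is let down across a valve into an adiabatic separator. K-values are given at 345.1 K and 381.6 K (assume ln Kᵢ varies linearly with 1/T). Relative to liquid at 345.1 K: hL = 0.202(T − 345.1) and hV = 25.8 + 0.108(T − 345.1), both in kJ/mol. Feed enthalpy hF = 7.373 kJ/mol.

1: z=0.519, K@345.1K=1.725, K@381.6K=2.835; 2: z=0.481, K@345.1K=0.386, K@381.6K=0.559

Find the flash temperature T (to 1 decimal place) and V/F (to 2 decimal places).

T = 348.1 K, V/F = 0.27

Adiabatic flash: solve Rachford–Rice at each trial T, then check hF = ψ·hV(T) + (1−ψ)·hL(T).
  T = 345.1 K: K = (1.725, 0.386), RR gives ψ = 0.182, H_out = 4.691 kJ/mol
  T = 381.6 K: K = (2.835, 0.559), RR gives ψ = 0.915, H_out = 27.835 kJ/mol
  T = 363.4 K: K = (2.241, 0.469), RR gives ψ = 0.590, H_out = 17.901 kJ/mol
  T = 354.2 K: K = (1.971, 0.426), RR gives ψ = 0.410, H_out = 12.054 kJ/mol
  T = 349.6 K: K = (1.844, 0.406), RR gives ψ = 0.304, H_out = 8.614 kJ/mol
  T = 347.4 K: K = (1.785, 0.396), RR gives ψ = 0.247, H_out = 6.780 kJ/mol
Linear interpolation between T = 347.4 (H_out = 6.780) and T = 349.6 (H_out = 8.614) on hF = 7.373 gives T ≈ 348.1 K, at which ψ = 0.27.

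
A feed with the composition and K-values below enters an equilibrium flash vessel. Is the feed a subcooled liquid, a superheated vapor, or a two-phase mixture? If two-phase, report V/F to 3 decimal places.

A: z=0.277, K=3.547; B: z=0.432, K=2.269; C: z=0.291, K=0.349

ΣzᵢKᵢ = 2.064; Σzᵢ/Kᵢ = 1.102.
Both exceed 1, so a two-phase solution exists.
Newton iteration, ψ⁰ = 0.5:
  ψ = 0.500: g = 0.3649, g' = -0.879 → ψ = 0.915
  ψ = 0.915: g = -0.0030, g' = -1.065 → ψ = 0.912
Converged at ψ = 0.912.

two-phase, V/F = 0.912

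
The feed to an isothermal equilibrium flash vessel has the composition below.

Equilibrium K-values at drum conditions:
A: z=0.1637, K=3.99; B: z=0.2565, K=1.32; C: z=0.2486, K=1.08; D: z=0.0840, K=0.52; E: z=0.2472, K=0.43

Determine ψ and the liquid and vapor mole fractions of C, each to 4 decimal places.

Rachford–Rice: g(ψ) = Σ zᵢ(Kᵢ−1)/(1+ψ(Kᵢ−1)) = 0.
Check two-phase: ΣzᵢKᵢ = 1.4102 > 1 and Σzᵢ/Kᵢ = 1.2020 > 1, so g(0) = 0.4102 > 0 and g(1) = -0.2020 < 0.
Newton–Raphson from ψ = 0.5:
  ψ = 0.5000: g = 0.03594, g' = -0.4467 → ψ = 0.5805
  ψ = 0.5805: g = 0.00069, g' = -0.4323 → ψ = 0.5820
Converged at ψ = 0.5820.
Compositions from xᵢ = zᵢ/(1+ψ(Kᵢ−1)), yᵢ = Kᵢxᵢ:
  A: x = 0.0597, y = 0.2384
  B: x = 0.2162, y = 0.2854
  C: x = 0.2375, y = 0.2565
  D: x = 0.1166, y = 0.0606
  E: x = 0.3699, y = 0.1591

ψ = 0.5820, x_C = 0.2375, y_C = 0.2565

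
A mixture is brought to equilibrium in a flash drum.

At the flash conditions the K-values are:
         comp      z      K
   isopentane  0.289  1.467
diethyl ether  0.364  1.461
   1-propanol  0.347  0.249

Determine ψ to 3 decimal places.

ψ = 0.121

Let ψ = V/F and solve Σ zᵢ(Kᵢ−1)/(1+ψ(Kᵢ−1)) = 0.
Feasibility: ΣzᵢKᵢ = 1.042, Σzᵢ/Kᵢ = 1.840 — both > 1, two phases present.
Newton–Raphson from ψ = 0.4:
  ψ = 0.400: g = -0.1171, g' = -0.500 → ψ = 0.166
  ψ = 0.166: g = -0.0165, g' = -0.376 → ψ = 0.122
  ψ = 0.122: g = -0.0003, g' = -0.363 → ψ = 0.121
Converged at ψ = 0.121.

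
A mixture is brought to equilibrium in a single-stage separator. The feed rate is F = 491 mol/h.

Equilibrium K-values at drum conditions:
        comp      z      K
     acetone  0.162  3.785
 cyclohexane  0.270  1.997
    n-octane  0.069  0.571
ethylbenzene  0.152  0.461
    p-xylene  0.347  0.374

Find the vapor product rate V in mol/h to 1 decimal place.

V = 180.8 mol/h

Let ψ = V/F and solve Σ zᵢ(Kᵢ−1)/(1+ψ(Kᵢ−1)) = 0.
g(0) = ΣzᵢKᵢ − 1 = 0.392 and g(1) = 1 − Σzᵢ/Kᵢ = -0.556, so a root lies in (0, 1).
Newton iteration, ψ⁰ = 0.5:
  ψ = 0.500: g = -0.0978, g' = -0.730 → ψ = 0.366
  ψ = 0.366: g = 0.0016, g' = -0.767 → ψ = 0.368
Converged at ψ = 0.368.
Then V = ψ·F = 0.3682·491 = 180.8 mol/h and L = F − V = 310.2 mol/h.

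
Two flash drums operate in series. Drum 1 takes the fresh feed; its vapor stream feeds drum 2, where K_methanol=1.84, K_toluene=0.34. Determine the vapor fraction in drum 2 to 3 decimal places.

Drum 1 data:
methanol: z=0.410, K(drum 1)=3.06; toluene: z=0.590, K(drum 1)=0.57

V/F (drum 2) = 0.239

Drum 1:
Let ψ₁ = V/F and solve Σ zᵢ(Kᵢ−1)/(1+ψ₁(Kᵢ−1)) = 0.
Feasibility: ΣzᵢKᵢ = 1.591, Σzᵢ/Kᵢ = 1.169 — both > 1, two phases present.
Newton iteration, ψ₁⁰ = 0.5:
  ψ₁ = 0.500: g = 0.0929, g' = -0.599 → ψ₁ = 0.655
  ψ₁ = 0.655: g = 0.0063, g' = -0.527 → ψ₁ = 0.667
Converged at ψ₁ = 0.667.
Drum-1 compositions:
  methanol: x = 0.173, y = 0.528
  toluene: x = 0.827, y = 0.472
Drum-2 feed = drum-1 vapor: z₂ = (0.5284, 0.4716).
Drum 2:
Binary case is linear: z₁(K₁−1)(1+ψ₂(K₂−1)) + z₂(K₂−1)(1+ψ₂(K₁−1)) = 0
⇒ ψ₂ = [z₁(K₁−1)+z₂(K₂−1)] / [−(K₁−1)(K₂−1)] = 0.1327/0.5544 = 0.239
  methanol: x = 0.440, y = 0.810
  toluene: x = 0.560, y = 0.190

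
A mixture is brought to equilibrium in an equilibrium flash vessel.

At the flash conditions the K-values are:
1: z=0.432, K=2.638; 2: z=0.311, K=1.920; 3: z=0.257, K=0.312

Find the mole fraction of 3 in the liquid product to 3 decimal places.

Material balance + equilibrium reduce to Σ zᵢ(Kᵢ−1)/(1+ψ(Kᵢ−1)) = 0.
Feasibility: ΣzᵢKᵢ = 1.817, Σzᵢ/Kᵢ = 1.149 — both > 1, two phases present.
Newton–Raphson from ψ = 0.5:
  ψ = 0.500: g = 0.3154, g' = -0.756 → ψ = 0.917
  ψ = 0.917: g = -0.0410, g' = -1.156 → ψ = 0.881
  ψ = 0.881: g = -0.0018, g' = -1.060 → ψ = 0.880
Converged at ψ = 0.880.
Compositions from xᵢ = zᵢ/(1+ψ(Kᵢ−1)), yᵢ = Kᵢxᵢ:
  1: x = 0.177, y = 0.467
  2: x = 0.172, y = 0.330
  3: x = 0.651, y = 0.203

x_3 = 0.651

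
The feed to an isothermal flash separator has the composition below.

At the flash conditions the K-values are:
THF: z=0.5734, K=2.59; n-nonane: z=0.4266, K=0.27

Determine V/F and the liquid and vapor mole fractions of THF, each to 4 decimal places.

V/F = 0.5172, x_THF = 0.3147, y_THF = 0.8150

Iterate (Newton) starting at V/F = 0.5:
  V/F = 0.5000: g = 0.01749, g' = -1.0137 → V/F = 0.5173
  V/F = 0.5173: g = -0.00008, g' = -1.0233 → V/F = 0.5172
Converged at V/F = 0.5172.
Compositions from xᵢ = zᵢ/(1+V/F(Kᵢ−1)), yᵢ = Kᵢxᵢ:
  THF: x = 0.3147, y = 0.8150
  n-nonane: x = 0.6853, y = 0.1850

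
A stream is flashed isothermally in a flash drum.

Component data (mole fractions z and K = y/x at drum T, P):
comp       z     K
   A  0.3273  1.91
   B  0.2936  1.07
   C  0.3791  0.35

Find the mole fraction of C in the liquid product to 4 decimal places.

Newton–Raphson from β = 0.5:
  β = 0.5000: g = -0.14050, g' = -0.4809 → β = 0.2078
  β = 0.2078: g = -0.01418, g' = -0.4072 → β = 0.1730
Converged at β = 0.1730.
Compositions from xᵢ = zᵢ/(1+β(Kᵢ−1)), yᵢ = Kᵢxᵢ:
  A: x = 0.2828, y = 0.5401
  B: x = 0.2901, y = 0.3104
  C: x = 0.4271, y = 0.1495

x_C = 0.4271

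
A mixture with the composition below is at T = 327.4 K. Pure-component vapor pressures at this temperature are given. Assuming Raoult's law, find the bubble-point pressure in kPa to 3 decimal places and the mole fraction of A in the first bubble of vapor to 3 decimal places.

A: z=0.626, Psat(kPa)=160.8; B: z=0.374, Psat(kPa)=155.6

Pbub = 158.855 kPa, y_A = 0.634

At the bubble point ψ → 0, so ΣzᵢKᵢ = 1 with Kᵢ = Pᵢˢᵃᵗ/P ⇒ P = ΣzᵢPᵢˢᵃᵗ.
P = 0.626·160.8 + 0.374·155.6 = 158.855 kPa
yᵢ = zᵢPᵢˢᵃᵗ/P ⇒ y_A = 0.626·160.8/158.855 = 0.634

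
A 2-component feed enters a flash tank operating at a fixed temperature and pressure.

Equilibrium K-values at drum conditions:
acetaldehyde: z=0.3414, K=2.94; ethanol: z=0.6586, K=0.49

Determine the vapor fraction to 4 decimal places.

Let ψ = V/F and solve Σ zᵢ(Kᵢ−1)/(1+ψ(Kᵢ−1)) = 0.
g(0) = ΣzᵢKᵢ − 1 = 0.3264 and g(1) = 1 − Σzᵢ/Kᵢ = -0.4602, so a root lies in (0, 1).
Binary case is linear: z₁(K₁−1)(1+ψ(K₂−1)) + z₂(K₂−1)(1+ψ(K₁−1)) = 0
⇒ ψ = [z₁(K₁−1)+z₂(K₂−1)] / [−(K₁−1)(K₂−1)] = 0.32643/0.98940 = 0.3299

ψ = 0.3299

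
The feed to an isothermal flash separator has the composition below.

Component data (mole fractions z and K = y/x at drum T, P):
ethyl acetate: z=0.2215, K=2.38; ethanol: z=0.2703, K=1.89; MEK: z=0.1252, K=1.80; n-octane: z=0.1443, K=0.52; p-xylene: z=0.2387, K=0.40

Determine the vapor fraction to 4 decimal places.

Let ψ = V/F and solve Σ zᵢ(Kᵢ−1)/(1+ψ(Kᵢ−1)) = 0.
Feasibility: ΣzᵢKᵢ = 1.4339, Σzᵢ/Kᵢ = 1.1799 — both > 1, two phases present.
Iterate (Newton) starting at ψ = 0.5:
  ψ = 0.5000: g = 0.12316, g' = -0.5240 → ψ = 0.7350
  ψ = 0.7350: g = -0.00298, g' = -0.5684 → ψ = 0.7298
Converged at ψ = 0.7298.

ψ = 0.7298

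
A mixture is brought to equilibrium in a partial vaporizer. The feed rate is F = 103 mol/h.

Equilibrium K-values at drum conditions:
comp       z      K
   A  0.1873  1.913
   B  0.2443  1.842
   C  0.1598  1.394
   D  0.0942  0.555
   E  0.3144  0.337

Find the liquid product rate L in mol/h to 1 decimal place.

L = 62.0 mol/h

Let ψ = V/F and solve Σ zᵢ(Kᵢ−1)/(1+ψ(Kᵢ−1)) = 0.
g(0) = ΣzᵢKᵢ − 1 = 0.1893 and g(1) = 1 − Σzᵢ/Kᵢ = -0.4478, so a root lies in (0, 1).
Newton–Raphson from ψ = 0.5:
  ψ = 0.5000: g = -0.05096, g' = -0.5168 → ψ = 0.4014
  ψ = 0.4014: g = -0.00182, g' = -0.4831 → ψ = 0.3976
Converged at ψ = 0.3976.
Then V = ψ·F = 0.3976·103 = 41.0 mol/h and L = F − V = 62.0 mol/h.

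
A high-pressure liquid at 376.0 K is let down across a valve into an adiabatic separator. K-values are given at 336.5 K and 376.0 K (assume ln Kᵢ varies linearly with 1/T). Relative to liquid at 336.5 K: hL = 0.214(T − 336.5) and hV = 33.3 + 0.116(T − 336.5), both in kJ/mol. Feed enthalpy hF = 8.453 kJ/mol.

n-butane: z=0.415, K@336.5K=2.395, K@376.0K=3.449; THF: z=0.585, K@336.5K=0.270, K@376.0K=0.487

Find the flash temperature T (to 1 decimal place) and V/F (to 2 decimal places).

T = 342.9 K, V/F = 0.22

Adiabatic flash: solve Rachford–Rice at each trial T, then check hF = ψ·hV(T) + (1−ψ)·hL(T).
  T = 336.5 K: K = (2.395, 0.270), RR gives ψ = 0.149, H_out = 4.966 kJ/mol
  T = 376.0 K: K = (3.449, 0.487), RR gives ψ = 0.570, H_out = 25.230 kJ/mol
  T = 356.2 K: K = (2.902, 0.368), RR gives ψ = 0.349, H_out = 15.176 kJ/mol
  T = 346.4 K: K = (2.645, 0.317), RR gives ψ = 0.252, H_out = 10.264 kJ/mol
  T = 341.4 K: K = (2.517, 0.293), RR gives ψ = 0.201, H_out = 7.651 kJ/mol
  T = 343.9 K: K = (2.581, 0.305), RR gives ψ = 0.227, H_out = 8.970 kJ/mol
  T = 342.6 K: K = (2.548, 0.298), RR gives ψ = 0.214, H_out = 8.288 kJ/mol
Linear interpolation between T = 342.6 (H_out = 8.288) and T = 343.9 (H_out = 8.970) on hF = 8.453 gives T ≈ 342.9 K, at which ψ = 0.22.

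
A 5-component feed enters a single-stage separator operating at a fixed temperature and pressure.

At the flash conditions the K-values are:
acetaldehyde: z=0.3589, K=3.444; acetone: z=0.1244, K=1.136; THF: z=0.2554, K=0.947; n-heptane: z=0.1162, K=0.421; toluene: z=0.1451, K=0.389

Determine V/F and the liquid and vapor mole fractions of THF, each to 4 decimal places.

V/F = 0.7986, x_THF = 0.2667, y_THF = 0.2526

Newton–Raphson from V/F = 0.46:
  V/F = 0.4600: g = 0.19995, g' = -0.6550 → V/F = 0.7653
  V/F = 0.7653: g = 0.01950, g' = -0.5796 → V/F = 0.7989
  V/F = 0.7989: g = -0.00017, g' = -0.5902 → V/F = 0.7986
Converged at V/F = 0.7986.
Compositions from xᵢ = zᵢ/(1+V/F(Kᵢ−1)), yᵢ = Kᵢxᵢ:
  acetaldehyde: x = 0.1216, y = 0.4187
  acetone: x = 0.1122, y = 0.1275
  THF: x = 0.2667, y = 0.2526
  n-heptane: x = 0.2161, y = 0.0910
  toluene: x = 0.2834, y = 0.1102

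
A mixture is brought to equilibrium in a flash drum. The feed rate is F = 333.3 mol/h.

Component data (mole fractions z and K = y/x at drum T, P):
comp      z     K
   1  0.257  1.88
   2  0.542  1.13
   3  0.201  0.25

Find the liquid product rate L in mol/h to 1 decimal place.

L = 182.4 mol/h

Material balance + equilibrium reduce to Σ zᵢ(Kᵢ−1)/(1+ψ(Kᵢ−1)) = 0.
Check two-phase: ΣzᵢKᵢ = 1.146 > 1 and Σzᵢ/Kᵢ = 1.420 > 1, so g(0) = 0.146 > 0 and g(1) = -0.420 < 0.
Newton iteration, ψ⁰ = 0.5:
  ψ = 0.500: g = -0.0180, g' = -0.393 → ψ = 0.454
  ψ = 0.454: g = -0.0006, g' = -0.370 → ψ = 0.453
Converged at ψ = 0.453.
Then V = ψ·F = 0.4528·333.3 = 150.9 mol/h and L = F − V = 182.4 mol/h.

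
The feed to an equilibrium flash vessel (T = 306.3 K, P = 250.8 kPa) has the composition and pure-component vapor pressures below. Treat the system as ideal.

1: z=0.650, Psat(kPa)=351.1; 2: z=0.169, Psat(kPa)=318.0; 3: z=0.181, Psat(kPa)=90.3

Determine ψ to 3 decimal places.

Raoult's law: Kᵢ = Pᵢˢᵃᵗ/P = Pᵢˢᵃᵗ/250.8.
  K_1 = 351.1/250.8 = 1.39992, K_2 = 318.0/250.8 = 1.26794, K_3 = 90.3/250.8 = 0.36005
Rachford–Rice: g(ψ) = Σ zᵢ(Kᵢ−1)/(1+ψ(Kᵢ−1)) = 0.
g(0) = ΣzᵢKᵢ − 1 = 0.189 and g(1) = 1 − Σzᵢ/Kᵢ = -0.100, so a root lies in (0, 1).
Newton iteration, ψ⁰ = 0.57:
  ψ = 0.570: g = 0.0686, g' = -0.262 → ψ = 0.832
  ψ = 0.832: g = -0.0157, g' = -0.406 → ψ = 0.793
  ψ = 0.793: g = -0.0006, g' = -0.374 → ψ = 0.792
Converged at ψ = 0.792.

ψ = 0.792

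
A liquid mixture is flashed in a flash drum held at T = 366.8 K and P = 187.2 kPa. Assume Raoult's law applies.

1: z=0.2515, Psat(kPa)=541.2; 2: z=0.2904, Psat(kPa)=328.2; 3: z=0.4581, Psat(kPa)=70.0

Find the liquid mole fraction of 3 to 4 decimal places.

Raoult's law: Kᵢ = Pᵢˢᵃᵗ/P = Pᵢˢᵃᵗ/187.2.
  K_1 = 541.2/187.2 = 2.891026, K_2 = 328.2/187.2 = 1.753205, K_3 = 70.0/187.2 = 0.373932
Material balance + equilibrium reduce to Σ zᵢ(Kᵢ−1)/(1+β(Kᵢ−1)) = 0.
Check two-phase: ΣzᵢKᵢ = 1.4075 > 1 and Σzᵢ/Kᵢ = 1.4777 > 1, so g(0) = 0.4075 > 0 and g(1) = -0.4777 < 0.
Iterate (Newton) starting at β = 0.5:
  β = 0.5000: g = -0.01414, g' = -0.7050 → β = 0.4799
Converged at β = 0.4799.
Compositions from xᵢ = zᵢ/(1+β(Kᵢ−1)), yᵢ = Kᵢxᵢ:
  1: x = 0.1318, y = 0.3812
  2: x = 0.2133, y = 0.3740
  3: x = 0.6549, y = 0.2449

x_3 = 0.6549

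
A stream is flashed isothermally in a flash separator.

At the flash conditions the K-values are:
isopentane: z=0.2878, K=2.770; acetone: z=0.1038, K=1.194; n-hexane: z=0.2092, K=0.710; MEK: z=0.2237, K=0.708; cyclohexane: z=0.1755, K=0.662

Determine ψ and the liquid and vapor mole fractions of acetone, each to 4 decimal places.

Rachford–Rice: g(ψ) = Σ zᵢ(Kᵢ−1)/(1+ψ(Kᵢ−1)) = 0.
g(0) = ΣzᵢKᵢ − 1 = 0.3442 and g(1) = 1 − Σzᵢ/Kᵢ = -0.0665, so a root lies in (0, 1).
Newton iteration, ψ⁰ = 0.36:
  ψ = 0.3600: g = 0.12170, g' = -0.4115 → ψ = 0.6557
  ψ = 0.6557: g = 0.02172, g' = -0.2853 → ψ = 0.7318
  ψ = 0.7318: g = 0.00066, g' = -0.2687 → ψ = 0.7343
Converged at ψ = 0.7343.
Compositions from xᵢ = zᵢ/(1+ψ(Kᵢ−1)), yᵢ = Kᵢxᵢ:
  isopentane: x = 0.1251, y = 0.3467
  acetone: x = 0.0909, y = 0.1085
  n-hexane: x = 0.2658, y = 0.1887
  MEK: x = 0.2848, y = 0.2016
  cyclohexane: x = 0.2334, y = 0.1545

ψ = 0.7343, x_acetone = 0.0909, y_acetone = 0.1085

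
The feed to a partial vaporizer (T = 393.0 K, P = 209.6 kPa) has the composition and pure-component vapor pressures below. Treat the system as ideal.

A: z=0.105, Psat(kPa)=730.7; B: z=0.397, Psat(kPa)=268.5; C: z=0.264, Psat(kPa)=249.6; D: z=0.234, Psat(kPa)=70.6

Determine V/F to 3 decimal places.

Raoult's law: Kᵢ = Pᵢˢᵃᵗ/P = Pᵢˢᵃᵗ/209.6.
  K_A = 730.7/209.6 = 3.48616, K_B = 268.5/209.6 = 1.28101, K_C = 249.6/209.6 = 1.19084, K_D = 70.6/209.6 = 0.33683
Material balance + equilibrium reduce to Σ zᵢ(Kᵢ−1)/(1+V/F(Kᵢ−1)) = 0.
Feasibility: ΣzᵢKᵢ = 1.268, Σzᵢ/Kᵢ = 1.256 — both > 1, two phases present.
Newton iteration, V/F⁰ = 0.51:
  V/F = 0.510: g = 0.0241, g' = -0.393 → V/F = 0.571
  V/F = 0.571: g = -0.0004, g' = -0.409 → V/F = 0.570
Converged at V/F = 0.570.

V/F = 0.570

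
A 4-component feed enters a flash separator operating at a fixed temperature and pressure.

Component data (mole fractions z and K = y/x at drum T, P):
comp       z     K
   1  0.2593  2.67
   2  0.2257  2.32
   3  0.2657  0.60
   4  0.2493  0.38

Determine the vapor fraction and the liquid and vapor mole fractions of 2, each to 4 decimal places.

Material balance + equilibrium reduce to Σ zᵢ(Kᵢ−1)/(1+ψ(Kᵢ−1)) = 0.
Check two-phase: ΣzᵢKᵢ = 1.4701 > 1 and Σzᵢ/Kᵢ = 1.2933 > 1, so g(0) = 0.4701 > 0 and g(1) = -0.2933 < 0.
Iterate (Newton) starting at ψ = 0.62:
  ψ = 0.6200: g = -0.01582, g' = -0.6215 → ψ = 0.5945
Converged at ψ = 0.5945.
Compositions from xᵢ = zᵢ/(1+ψ(Kᵢ−1)), yᵢ = Kᵢxᵢ:
  1: x = 0.1301, y = 0.3474
  2: x = 0.1265, y = 0.2934
  3: x = 0.3486, y = 0.2092
  4: x = 0.3948, y = 0.1500

ψ = 0.5945, x_2 = 0.1265, y_2 = 0.2934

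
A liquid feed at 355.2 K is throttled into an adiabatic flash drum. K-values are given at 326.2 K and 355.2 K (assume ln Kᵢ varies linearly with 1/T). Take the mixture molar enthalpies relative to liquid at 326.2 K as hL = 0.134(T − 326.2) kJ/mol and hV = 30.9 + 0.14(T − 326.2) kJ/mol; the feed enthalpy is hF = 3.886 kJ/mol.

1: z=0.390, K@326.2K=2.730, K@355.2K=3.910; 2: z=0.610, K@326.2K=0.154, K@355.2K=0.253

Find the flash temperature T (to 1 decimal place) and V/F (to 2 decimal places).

T = 327.5 K, V/F = 0.12

Adiabatic flash: solve Rachford–Rice at each trial T, then check hF = ψ·hV(T) + (1−ψ)·hL(T).
  T = 326.2 K: K = (2.730, 0.154), RR gives ψ = 0.108, H_out = 3.349 kJ/mol
  T = 355.2 K: K = (3.910, 0.253), RR gives ψ = 0.312, H_out = 13.596 kJ/mol
  T = 340.7 K: K = (3.292, 0.199), RR gives ψ = 0.221, H_out = 8.793 kJ/mol
  T = 333.4 K: K = (3.002, 0.176), RR gives ψ = 0.168, H_out = 6.176 kJ/mol
  T = 329.8 K: K = (2.864, 0.165), RR gives ψ = 0.140, H_out = 4.800 kJ/mol
  T = 328.0 K: K = (2.797, 0.159), RR gives ψ = 0.124, H_out = 4.085 kJ/mol
Linear interpolation between T = 326.2 (H_out = 3.349) and T = 328.0 (H_out = 4.085) on hF = 3.886 gives T ≈ 327.5 K, at which ψ = 0.12.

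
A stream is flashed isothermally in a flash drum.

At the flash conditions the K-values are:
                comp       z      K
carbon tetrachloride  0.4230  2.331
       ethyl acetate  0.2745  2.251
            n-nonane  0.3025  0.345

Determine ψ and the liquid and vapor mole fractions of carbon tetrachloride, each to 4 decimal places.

ψ = 0.8320, x_carbon tetrachloride = 0.2007, y_carbon tetrachloride = 0.4679

Let ψ = V/F and solve Σ zᵢ(Kᵢ−1)/(1+ψ(Kᵢ−1)) = 0.
g(0) = ΣzᵢKᵢ − 1 = 0.7083 and g(1) = 1 − Σzᵢ/Kᵢ = -0.1802, so a root lies in (0, 1).
Newton iteration, ψ⁰ = 0.53:
  ψ = 0.5300: g = 0.23312, g' = -0.7175 → ψ = 0.8549
  ψ = 0.8549: g = -0.02100, g' = -0.9345 → ψ = 0.8324
  ψ = 0.8324: g = -0.00040, g' = -0.8993 → ψ = 0.8320
Converged at ψ = 0.8320.
Compositions from xᵢ = zᵢ/(1+ψ(Kᵢ−1)), yᵢ = Kᵢxᵢ:
  carbon tetrachloride: x = 0.2007, y = 0.4679
  ethyl acetate: x = 0.1345, y = 0.3028
  n-nonane: x = 0.6648, y = 0.2293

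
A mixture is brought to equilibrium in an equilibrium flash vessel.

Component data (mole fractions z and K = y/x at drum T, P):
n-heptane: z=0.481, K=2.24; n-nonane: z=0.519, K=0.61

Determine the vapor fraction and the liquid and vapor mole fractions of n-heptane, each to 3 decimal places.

Rachford–Rice: g(ψ) = Σ zᵢ(Kᵢ−1)/(1+ψ(Kᵢ−1)) = 0.
Feasibility: ΣzᵢKᵢ = 1.394, Σzᵢ/Kᵢ = 1.066 — both > 1, two phases present.
Binary case is linear: z₁(K₁−1)(1+ψ(K₂−1)) + z₂(K₂−1)(1+ψ(K₁−1)) = 0
⇒ ψ = [z₁(K₁−1)+z₂(K₂−1)] / [−(K₁−1)(K₂−1)] = 0.3940/0.4836 = 0.815
Compositions from xᵢ = zᵢ/(1+ψ(Kᵢ−1)), yᵢ = Kᵢxᵢ:
  n-heptane: x = 0.239, y = 0.536
  n-nonane: x = 0.761, y = 0.464

ψ = 0.815, x_n-heptane = 0.239, y_n-heptane = 0.536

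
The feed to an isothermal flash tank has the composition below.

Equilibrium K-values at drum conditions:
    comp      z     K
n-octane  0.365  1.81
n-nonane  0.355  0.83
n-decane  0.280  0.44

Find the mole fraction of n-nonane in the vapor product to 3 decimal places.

Rachford–Rice: g(β) = Σ zᵢ(Kᵢ−1)/(1+β(Kᵢ−1)) = 0.
g(0) = ΣzᵢKᵢ − 1 = 0.078 and g(1) = 1 − Σzᵢ/Kᵢ = -0.266, so a root lies in (0, 1).
Newton–Raphson from β = 0.37:
  β = 0.370: g = -0.0347, g' = -0.293 → β = 0.252
Converged at β = 0.252.
Compositions from xᵢ = zᵢ/(1+β(Kᵢ−1)), yᵢ = Kᵢxᵢ:
  n-octane: x = 0.303, y = 0.549
  n-nonane: x = 0.371, y = 0.308
  n-decane: x = 0.326, y = 0.143

y_n-nonane = 0.308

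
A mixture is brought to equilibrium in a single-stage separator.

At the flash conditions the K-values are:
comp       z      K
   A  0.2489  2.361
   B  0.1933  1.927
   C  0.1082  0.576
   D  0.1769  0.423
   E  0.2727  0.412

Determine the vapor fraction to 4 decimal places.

ψ = 0.3172

Rachford–Rice: g(ψ) = Σ zᵢ(Kᵢ−1)/(1+ψ(Kᵢ−1)) = 0.
Feasibility: ΣzᵢKᵢ = 1.2096, Σzᵢ/Kᵢ = 1.4737 — both > 1, two phases present.
Newton–Raphson from ψ = 0.37:
  ψ = 0.3700: g = -0.03040, g' = -0.5726 → ψ = 0.3169
  ψ = 0.3169: g = 0.00019, g' = -0.5809 → ψ = 0.3172
Converged at ψ = 0.3172.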